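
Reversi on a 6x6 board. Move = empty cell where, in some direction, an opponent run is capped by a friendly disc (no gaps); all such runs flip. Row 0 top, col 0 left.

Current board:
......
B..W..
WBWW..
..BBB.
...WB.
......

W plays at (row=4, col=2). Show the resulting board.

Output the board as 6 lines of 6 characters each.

Place W at (4,2); scan 8 dirs for brackets.
Dir NW: first cell '.' (not opp) -> no flip
Dir N: opp run (3,2) capped by W -> flip
Dir NE: opp run (3,3), next='.' -> no flip
Dir W: first cell '.' (not opp) -> no flip
Dir E: first cell 'W' (not opp) -> no flip
Dir SW: first cell '.' (not opp) -> no flip
Dir S: first cell '.' (not opp) -> no flip
Dir SE: first cell '.' (not opp) -> no flip
All flips: (3,2)

Answer: ......
B..W..
WBWW..
..WBB.
..WWB.
......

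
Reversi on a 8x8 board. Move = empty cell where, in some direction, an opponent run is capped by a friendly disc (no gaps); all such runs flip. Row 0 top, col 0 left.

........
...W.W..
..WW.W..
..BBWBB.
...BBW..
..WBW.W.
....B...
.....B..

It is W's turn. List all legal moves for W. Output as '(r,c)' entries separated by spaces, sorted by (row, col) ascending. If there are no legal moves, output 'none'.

Answer: (2,1) (2,7) (3,1) (3,7) (4,1) (4,2) (4,7) (5,5) (6,3) (7,4)

Derivation:
(2,1): flips 2 -> legal
(2,4): no bracket -> illegal
(2,6): no bracket -> illegal
(2,7): flips 1 -> legal
(3,1): flips 2 -> legal
(3,7): flips 2 -> legal
(4,1): flips 1 -> legal
(4,2): flips 3 -> legal
(4,6): no bracket -> illegal
(4,7): flips 1 -> legal
(5,5): flips 2 -> legal
(6,2): no bracket -> illegal
(6,3): flips 3 -> legal
(6,5): no bracket -> illegal
(6,6): no bracket -> illegal
(7,3): no bracket -> illegal
(7,4): flips 1 -> legal
(7,6): no bracket -> illegal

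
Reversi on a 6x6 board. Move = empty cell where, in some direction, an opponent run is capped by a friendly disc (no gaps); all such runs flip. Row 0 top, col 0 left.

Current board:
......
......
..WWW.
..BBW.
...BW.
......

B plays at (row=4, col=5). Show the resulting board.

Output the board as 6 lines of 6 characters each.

Place B at (4,5); scan 8 dirs for brackets.
Dir NW: opp run (3,4) (2,3), next='.' -> no flip
Dir N: first cell '.' (not opp) -> no flip
Dir NE: edge -> no flip
Dir W: opp run (4,4) capped by B -> flip
Dir E: edge -> no flip
Dir SW: first cell '.' (not opp) -> no flip
Dir S: first cell '.' (not opp) -> no flip
Dir SE: edge -> no flip
All flips: (4,4)

Answer: ......
......
..WWW.
..BBW.
...BBB
......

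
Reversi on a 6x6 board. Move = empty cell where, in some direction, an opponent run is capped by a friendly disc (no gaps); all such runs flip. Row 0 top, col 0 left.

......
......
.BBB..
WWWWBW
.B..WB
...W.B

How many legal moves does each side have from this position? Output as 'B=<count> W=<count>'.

Answer: B=5 W=9

Derivation:
-- B to move --
(2,0): no bracket -> illegal
(2,4): no bracket -> illegal
(2,5): flips 1 -> legal
(4,0): flips 1 -> legal
(4,2): flips 1 -> legal
(4,3): flips 3 -> legal
(5,2): no bracket -> illegal
(5,4): flips 1 -> legal
B mobility = 5
-- W to move --
(1,0): flips 1 -> legal
(1,1): flips 2 -> legal
(1,2): flips 2 -> legal
(1,3): flips 2 -> legal
(1,4): flips 1 -> legal
(2,0): no bracket -> illegal
(2,4): flips 1 -> legal
(2,5): no bracket -> illegal
(4,0): no bracket -> illegal
(4,2): no bracket -> illegal
(4,3): no bracket -> illegal
(5,0): flips 1 -> legal
(5,1): flips 1 -> legal
(5,2): flips 1 -> legal
(5,4): no bracket -> illegal
W mobility = 9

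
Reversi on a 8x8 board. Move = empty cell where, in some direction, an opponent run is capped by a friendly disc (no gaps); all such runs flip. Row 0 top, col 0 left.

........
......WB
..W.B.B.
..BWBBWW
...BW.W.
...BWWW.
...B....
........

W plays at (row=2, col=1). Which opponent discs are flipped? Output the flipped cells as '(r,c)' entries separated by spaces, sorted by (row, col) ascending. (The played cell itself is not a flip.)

Answer: (3,2) (4,3)

Derivation:
Dir NW: first cell '.' (not opp) -> no flip
Dir N: first cell '.' (not opp) -> no flip
Dir NE: first cell '.' (not opp) -> no flip
Dir W: first cell '.' (not opp) -> no flip
Dir E: first cell 'W' (not opp) -> no flip
Dir SW: first cell '.' (not opp) -> no flip
Dir S: first cell '.' (not opp) -> no flip
Dir SE: opp run (3,2) (4,3) capped by W -> flip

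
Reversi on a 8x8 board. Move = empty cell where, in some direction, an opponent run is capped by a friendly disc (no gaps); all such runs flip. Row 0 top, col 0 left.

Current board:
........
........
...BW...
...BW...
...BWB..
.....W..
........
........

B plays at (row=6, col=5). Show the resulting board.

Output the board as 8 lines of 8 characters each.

Answer: ........
........
...BW...
...BW...
...BWB..
.....B..
.....B..
........

Derivation:
Place B at (6,5); scan 8 dirs for brackets.
Dir NW: first cell '.' (not opp) -> no flip
Dir N: opp run (5,5) capped by B -> flip
Dir NE: first cell '.' (not opp) -> no flip
Dir W: first cell '.' (not opp) -> no flip
Dir E: first cell '.' (not opp) -> no flip
Dir SW: first cell '.' (not opp) -> no flip
Dir S: first cell '.' (not opp) -> no flip
Dir SE: first cell '.' (not opp) -> no flip
All flips: (5,5)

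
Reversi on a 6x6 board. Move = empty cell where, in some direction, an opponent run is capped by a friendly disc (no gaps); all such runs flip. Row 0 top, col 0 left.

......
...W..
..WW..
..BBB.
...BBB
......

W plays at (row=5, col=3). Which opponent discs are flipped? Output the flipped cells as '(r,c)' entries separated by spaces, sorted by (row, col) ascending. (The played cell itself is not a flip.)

Answer: (3,3) (4,3)

Derivation:
Dir NW: first cell '.' (not opp) -> no flip
Dir N: opp run (4,3) (3,3) capped by W -> flip
Dir NE: opp run (4,4), next='.' -> no flip
Dir W: first cell '.' (not opp) -> no flip
Dir E: first cell '.' (not opp) -> no flip
Dir SW: edge -> no flip
Dir S: edge -> no flip
Dir SE: edge -> no flip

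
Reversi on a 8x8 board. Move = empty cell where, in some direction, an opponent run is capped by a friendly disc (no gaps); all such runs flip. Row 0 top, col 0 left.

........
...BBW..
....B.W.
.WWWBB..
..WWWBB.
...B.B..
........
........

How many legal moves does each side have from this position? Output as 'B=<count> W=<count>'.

Answer: B=11 W=9

Derivation:
-- B to move --
(0,4): no bracket -> illegal
(0,5): no bracket -> illegal
(0,6): flips 1 -> legal
(1,6): flips 1 -> legal
(1,7): flips 1 -> legal
(2,0): flips 2 -> legal
(2,1): no bracket -> illegal
(2,2): flips 2 -> legal
(2,3): flips 2 -> legal
(2,5): no bracket -> illegal
(2,7): no bracket -> illegal
(3,0): flips 3 -> legal
(3,6): no bracket -> illegal
(3,7): no bracket -> illegal
(4,0): no bracket -> illegal
(4,1): flips 3 -> legal
(5,1): flips 2 -> legal
(5,2): flips 1 -> legal
(5,4): flips 1 -> legal
B mobility = 11
-- W to move --
(0,2): no bracket -> illegal
(0,3): no bracket -> illegal
(0,4): flips 3 -> legal
(0,5): no bracket -> illegal
(1,2): flips 2 -> legal
(2,2): no bracket -> illegal
(2,3): no bracket -> illegal
(2,5): flips 1 -> legal
(3,6): flips 2 -> legal
(3,7): no bracket -> illegal
(4,7): flips 2 -> legal
(5,2): no bracket -> illegal
(5,4): no bracket -> illegal
(5,6): no bracket -> illegal
(5,7): no bracket -> illegal
(6,2): flips 1 -> legal
(6,3): flips 1 -> legal
(6,4): flips 1 -> legal
(6,5): no bracket -> illegal
(6,6): flips 1 -> legal
W mobility = 9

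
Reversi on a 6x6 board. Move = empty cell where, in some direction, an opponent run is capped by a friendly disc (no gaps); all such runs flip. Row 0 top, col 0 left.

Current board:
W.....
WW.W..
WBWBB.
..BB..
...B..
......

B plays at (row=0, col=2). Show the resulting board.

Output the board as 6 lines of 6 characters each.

Place B at (0,2); scan 8 dirs for brackets.
Dir NW: edge -> no flip
Dir N: edge -> no flip
Dir NE: edge -> no flip
Dir W: first cell '.' (not opp) -> no flip
Dir E: first cell '.' (not opp) -> no flip
Dir SW: opp run (1,1) (2,0), next=edge -> no flip
Dir S: first cell '.' (not opp) -> no flip
Dir SE: opp run (1,3) capped by B -> flip
All flips: (1,3)

Answer: W.B...
WW.B..
WBWBB.
..BB..
...B..
......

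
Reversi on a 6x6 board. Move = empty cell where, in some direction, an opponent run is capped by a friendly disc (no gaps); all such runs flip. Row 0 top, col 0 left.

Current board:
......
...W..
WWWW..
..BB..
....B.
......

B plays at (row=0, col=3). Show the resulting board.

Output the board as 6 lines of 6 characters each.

Place B at (0,3); scan 8 dirs for brackets.
Dir NW: edge -> no flip
Dir N: edge -> no flip
Dir NE: edge -> no flip
Dir W: first cell '.' (not opp) -> no flip
Dir E: first cell '.' (not opp) -> no flip
Dir SW: first cell '.' (not opp) -> no flip
Dir S: opp run (1,3) (2,3) capped by B -> flip
Dir SE: first cell '.' (not opp) -> no flip
All flips: (1,3) (2,3)

Answer: ...B..
...B..
WWWB..
..BB..
....B.
......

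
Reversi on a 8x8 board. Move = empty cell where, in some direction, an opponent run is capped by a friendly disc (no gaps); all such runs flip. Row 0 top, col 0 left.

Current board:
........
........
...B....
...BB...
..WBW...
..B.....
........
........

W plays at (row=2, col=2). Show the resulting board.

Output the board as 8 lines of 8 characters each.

Answer: ........
........
..WB....
...WB...
..WBW...
..B.....
........
........

Derivation:
Place W at (2,2); scan 8 dirs for brackets.
Dir NW: first cell '.' (not opp) -> no flip
Dir N: first cell '.' (not opp) -> no flip
Dir NE: first cell '.' (not opp) -> no flip
Dir W: first cell '.' (not opp) -> no flip
Dir E: opp run (2,3), next='.' -> no flip
Dir SW: first cell '.' (not opp) -> no flip
Dir S: first cell '.' (not opp) -> no flip
Dir SE: opp run (3,3) capped by W -> flip
All flips: (3,3)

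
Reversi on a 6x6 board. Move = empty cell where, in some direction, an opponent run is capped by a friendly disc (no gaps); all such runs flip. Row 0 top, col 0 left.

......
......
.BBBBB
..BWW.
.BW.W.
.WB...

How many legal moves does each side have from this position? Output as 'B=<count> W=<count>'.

Answer: B=6 W=8

Derivation:
-- B to move --
(3,1): no bracket -> illegal
(3,5): flips 2 -> legal
(4,0): no bracket -> illegal
(4,3): flips 3 -> legal
(4,5): flips 1 -> legal
(5,0): flips 1 -> legal
(5,3): no bracket -> illegal
(5,4): flips 2 -> legal
(5,5): flips 2 -> legal
B mobility = 6
-- W to move --
(1,0): no bracket -> illegal
(1,1): flips 1 -> legal
(1,2): flips 3 -> legal
(1,3): flips 1 -> legal
(1,4): flips 1 -> legal
(1,5): flips 1 -> legal
(2,0): no bracket -> illegal
(3,0): no bracket -> illegal
(3,1): flips 2 -> legal
(3,5): no bracket -> illegal
(4,0): flips 1 -> legal
(4,3): no bracket -> illegal
(5,0): no bracket -> illegal
(5,3): flips 1 -> legal
W mobility = 8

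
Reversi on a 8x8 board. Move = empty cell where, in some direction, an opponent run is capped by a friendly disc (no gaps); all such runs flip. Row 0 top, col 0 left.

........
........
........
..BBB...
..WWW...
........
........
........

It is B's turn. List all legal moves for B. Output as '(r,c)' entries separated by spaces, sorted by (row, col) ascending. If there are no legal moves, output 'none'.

(3,1): no bracket -> illegal
(3,5): no bracket -> illegal
(4,1): no bracket -> illegal
(4,5): no bracket -> illegal
(5,1): flips 1 -> legal
(5,2): flips 2 -> legal
(5,3): flips 1 -> legal
(5,4): flips 2 -> legal
(5,5): flips 1 -> legal

Answer: (5,1) (5,2) (5,3) (5,4) (5,5)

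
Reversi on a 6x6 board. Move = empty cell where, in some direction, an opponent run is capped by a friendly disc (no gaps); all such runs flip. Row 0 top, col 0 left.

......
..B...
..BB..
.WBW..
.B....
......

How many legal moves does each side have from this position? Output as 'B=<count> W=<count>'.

Answer: B=6 W=3

Derivation:
-- B to move --
(2,0): no bracket -> illegal
(2,1): flips 1 -> legal
(2,4): no bracket -> illegal
(3,0): flips 1 -> legal
(3,4): flips 1 -> legal
(4,0): flips 1 -> legal
(4,2): no bracket -> illegal
(4,3): flips 1 -> legal
(4,4): flips 1 -> legal
B mobility = 6
-- W to move --
(0,1): no bracket -> illegal
(0,2): no bracket -> illegal
(0,3): no bracket -> illegal
(1,1): flips 1 -> legal
(1,3): flips 2 -> legal
(1,4): no bracket -> illegal
(2,1): no bracket -> illegal
(2,4): no bracket -> illegal
(3,0): no bracket -> illegal
(3,4): no bracket -> illegal
(4,0): no bracket -> illegal
(4,2): no bracket -> illegal
(4,3): no bracket -> illegal
(5,0): no bracket -> illegal
(5,1): flips 1 -> legal
(5,2): no bracket -> illegal
W mobility = 3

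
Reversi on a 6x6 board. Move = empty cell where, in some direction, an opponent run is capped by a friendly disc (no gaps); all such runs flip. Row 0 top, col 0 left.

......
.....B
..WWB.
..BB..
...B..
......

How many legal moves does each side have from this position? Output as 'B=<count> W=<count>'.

Answer: B=5 W=5

Derivation:
-- B to move --
(1,1): flips 1 -> legal
(1,2): flips 1 -> legal
(1,3): flips 1 -> legal
(1,4): flips 1 -> legal
(2,1): flips 2 -> legal
(3,1): no bracket -> illegal
(3,4): no bracket -> illegal
B mobility = 5
-- W to move --
(0,4): no bracket -> illegal
(0,5): no bracket -> illegal
(1,3): no bracket -> illegal
(1,4): no bracket -> illegal
(2,1): no bracket -> illegal
(2,5): flips 1 -> legal
(3,1): no bracket -> illegal
(3,4): no bracket -> illegal
(3,5): no bracket -> illegal
(4,1): flips 1 -> legal
(4,2): flips 1 -> legal
(4,4): flips 1 -> legal
(5,2): no bracket -> illegal
(5,3): flips 2 -> legal
(5,4): no bracket -> illegal
W mobility = 5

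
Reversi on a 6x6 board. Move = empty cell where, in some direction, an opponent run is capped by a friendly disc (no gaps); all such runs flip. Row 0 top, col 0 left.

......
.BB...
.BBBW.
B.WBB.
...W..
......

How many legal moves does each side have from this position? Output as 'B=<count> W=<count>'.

Answer: B=9 W=9

Derivation:
-- B to move --
(1,3): no bracket -> illegal
(1,4): flips 1 -> legal
(1,5): flips 1 -> legal
(2,5): flips 1 -> legal
(3,1): flips 1 -> legal
(3,5): no bracket -> illegal
(4,1): flips 1 -> legal
(4,2): flips 1 -> legal
(4,4): no bracket -> illegal
(5,2): flips 1 -> legal
(5,3): flips 1 -> legal
(5,4): flips 2 -> legal
B mobility = 9
-- W to move --
(0,0): no bracket -> illegal
(0,1): no bracket -> illegal
(0,2): flips 2 -> legal
(0,3): no bracket -> illegal
(1,0): flips 1 -> legal
(1,3): flips 2 -> legal
(1,4): flips 1 -> legal
(2,0): flips 3 -> legal
(2,5): flips 1 -> legal
(3,1): no bracket -> illegal
(3,5): flips 2 -> legal
(4,0): no bracket -> illegal
(4,1): no bracket -> illegal
(4,2): flips 1 -> legal
(4,4): flips 1 -> legal
(4,5): no bracket -> illegal
W mobility = 9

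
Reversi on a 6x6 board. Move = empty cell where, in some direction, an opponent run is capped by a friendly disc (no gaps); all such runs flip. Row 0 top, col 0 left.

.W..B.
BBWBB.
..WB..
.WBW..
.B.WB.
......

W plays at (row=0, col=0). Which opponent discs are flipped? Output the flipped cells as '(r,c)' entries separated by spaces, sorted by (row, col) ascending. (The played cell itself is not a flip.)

Dir NW: edge -> no flip
Dir N: edge -> no flip
Dir NE: edge -> no flip
Dir W: edge -> no flip
Dir E: first cell 'W' (not opp) -> no flip
Dir SW: edge -> no flip
Dir S: opp run (1,0), next='.' -> no flip
Dir SE: opp run (1,1) capped by W -> flip

Answer: (1,1)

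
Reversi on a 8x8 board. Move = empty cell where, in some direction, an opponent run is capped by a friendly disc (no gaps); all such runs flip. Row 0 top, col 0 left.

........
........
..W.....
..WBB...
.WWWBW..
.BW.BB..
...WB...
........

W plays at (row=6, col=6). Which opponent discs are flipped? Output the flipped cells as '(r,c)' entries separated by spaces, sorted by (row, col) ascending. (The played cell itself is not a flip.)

Answer: (3,3) (4,4) (5,5)

Derivation:
Dir NW: opp run (5,5) (4,4) (3,3) capped by W -> flip
Dir N: first cell '.' (not opp) -> no flip
Dir NE: first cell '.' (not opp) -> no flip
Dir W: first cell '.' (not opp) -> no flip
Dir E: first cell '.' (not opp) -> no flip
Dir SW: first cell '.' (not opp) -> no flip
Dir S: first cell '.' (not opp) -> no flip
Dir SE: first cell '.' (not opp) -> no flip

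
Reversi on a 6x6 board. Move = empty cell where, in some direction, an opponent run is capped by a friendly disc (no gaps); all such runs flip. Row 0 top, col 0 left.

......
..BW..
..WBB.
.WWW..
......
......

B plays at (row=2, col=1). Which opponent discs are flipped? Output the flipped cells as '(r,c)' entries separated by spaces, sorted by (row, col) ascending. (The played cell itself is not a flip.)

Dir NW: first cell '.' (not opp) -> no flip
Dir N: first cell '.' (not opp) -> no flip
Dir NE: first cell 'B' (not opp) -> no flip
Dir W: first cell '.' (not opp) -> no flip
Dir E: opp run (2,2) capped by B -> flip
Dir SW: first cell '.' (not opp) -> no flip
Dir S: opp run (3,1), next='.' -> no flip
Dir SE: opp run (3,2), next='.' -> no flip

Answer: (2,2)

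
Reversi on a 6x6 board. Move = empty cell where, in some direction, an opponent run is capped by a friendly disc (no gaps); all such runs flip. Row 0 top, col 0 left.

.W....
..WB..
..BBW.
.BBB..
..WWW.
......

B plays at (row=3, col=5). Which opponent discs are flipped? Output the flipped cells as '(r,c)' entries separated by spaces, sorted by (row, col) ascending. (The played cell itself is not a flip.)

Dir NW: opp run (2,4) capped by B -> flip
Dir N: first cell '.' (not opp) -> no flip
Dir NE: edge -> no flip
Dir W: first cell '.' (not opp) -> no flip
Dir E: edge -> no flip
Dir SW: opp run (4,4), next='.' -> no flip
Dir S: first cell '.' (not opp) -> no flip
Dir SE: edge -> no flip

Answer: (2,4)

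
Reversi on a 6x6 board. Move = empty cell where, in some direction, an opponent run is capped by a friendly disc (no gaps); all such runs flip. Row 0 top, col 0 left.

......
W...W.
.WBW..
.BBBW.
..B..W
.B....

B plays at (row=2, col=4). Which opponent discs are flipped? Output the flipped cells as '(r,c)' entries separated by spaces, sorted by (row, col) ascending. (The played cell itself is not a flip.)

Answer: (2,3)

Derivation:
Dir NW: first cell '.' (not opp) -> no flip
Dir N: opp run (1,4), next='.' -> no flip
Dir NE: first cell '.' (not opp) -> no flip
Dir W: opp run (2,3) capped by B -> flip
Dir E: first cell '.' (not opp) -> no flip
Dir SW: first cell 'B' (not opp) -> no flip
Dir S: opp run (3,4), next='.' -> no flip
Dir SE: first cell '.' (not opp) -> no flip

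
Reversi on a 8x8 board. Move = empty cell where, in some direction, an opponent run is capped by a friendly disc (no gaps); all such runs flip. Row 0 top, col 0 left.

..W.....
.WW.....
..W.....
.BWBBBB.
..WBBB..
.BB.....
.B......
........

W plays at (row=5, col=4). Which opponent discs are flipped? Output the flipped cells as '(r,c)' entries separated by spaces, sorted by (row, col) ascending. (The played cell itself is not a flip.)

Dir NW: opp run (4,3) capped by W -> flip
Dir N: opp run (4,4) (3,4), next='.' -> no flip
Dir NE: opp run (4,5) (3,6), next='.' -> no flip
Dir W: first cell '.' (not opp) -> no flip
Dir E: first cell '.' (not opp) -> no flip
Dir SW: first cell '.' (not opp) -> no flip
Dir S: first cell '.' (not opp) -> no flip
Dir SE: first cell '.' (not opp) -> no flip

Answer: (4,3)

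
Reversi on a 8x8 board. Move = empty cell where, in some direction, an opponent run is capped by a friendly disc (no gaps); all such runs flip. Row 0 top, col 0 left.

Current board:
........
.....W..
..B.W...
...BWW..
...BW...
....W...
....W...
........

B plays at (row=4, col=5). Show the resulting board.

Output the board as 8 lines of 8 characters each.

Answer: ........
.....W..
..B.W...
...BWW..
...BBB..
....W...
....W...
........

Derivation:
Place B at (4,5); scan 8 dirs for brackets.
Dir NW: opp run (3,4), next='.' -> no flip
Dir N: opp run (3,5), next='.' -> no flip
Dir NE: first cell '.' (not opp) -> no flip
Dir W: opp run (4,4) capped by B -> flip
Dir E: first cell '.' (not opp) -> no flip
Dir SW: opp run (5,4), next='.' -> no flip
Dir S: first cell '.' (not opp) -> no flip
Dir SE: first cell '.' (not opp) -> no flip
All flips: (4,4)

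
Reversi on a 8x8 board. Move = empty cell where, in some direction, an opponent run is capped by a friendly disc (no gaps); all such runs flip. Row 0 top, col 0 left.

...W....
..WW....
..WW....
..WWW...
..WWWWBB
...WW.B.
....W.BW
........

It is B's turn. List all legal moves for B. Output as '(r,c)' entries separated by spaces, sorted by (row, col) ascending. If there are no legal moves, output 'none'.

(0,1): flips 4 -> legal
(0,2): no bracket -> illegal
(0,4): no bracket -> illegal
(1,1): no bracket -> illegal
(1,4): no bracket -> illegal
(2,1): no bracket -> illegal
(2,4): no bracket -> illegal
(2,5): no bracket -> illegal
(3,1): no bracket -> illegal
(3,5): no bracket -> illegal
(3,6): no bracket -> illegal
(4,1): flips 4 -> legal
(5,1): no bracket -> illegal
(5,2): no bracket -> illegal
(5,5): no bracket -> illegal
(5,7): no bracket -> illegal
(6,2): no bracket -> illegal
(6,3): no bracket -> illegal
(6,5): no bracket -> illegal
(7,3): no bracket -> illegal
(7,4): no bracket -> illegal
(7,5): no bracket -> illegal
(7,6): no bracket -> illegal
(7,7): no bracket -> illegal

Answer: (0,1) (4,1)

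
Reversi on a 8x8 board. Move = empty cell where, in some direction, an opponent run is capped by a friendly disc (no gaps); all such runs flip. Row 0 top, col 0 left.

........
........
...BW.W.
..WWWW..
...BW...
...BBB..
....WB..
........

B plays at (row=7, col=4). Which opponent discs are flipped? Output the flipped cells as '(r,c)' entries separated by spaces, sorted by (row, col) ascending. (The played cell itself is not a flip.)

Answer: (6,4)

Derivation:
Dir NW: first cell '.' (not opp) -> no flip
Dir N: opp run (6,4) capped by B -> flip
Dir NE: first cell 'B' (not opp) -> no flip
Dir W: first cell '.' (not opp) -> no flip
Dir E: first cell '.' (not opp) -> no flip
Dir SW: edge -> no flip
Dir S: edge -> no flip
Dir SE: edge -> no flip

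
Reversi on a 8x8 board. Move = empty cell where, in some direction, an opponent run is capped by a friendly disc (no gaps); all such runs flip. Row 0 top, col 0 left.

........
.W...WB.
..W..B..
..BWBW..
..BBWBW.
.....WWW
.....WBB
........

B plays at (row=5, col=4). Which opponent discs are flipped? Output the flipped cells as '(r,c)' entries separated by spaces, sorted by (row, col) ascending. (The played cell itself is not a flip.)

Answer: (4,4)

Derivation:
Dir NW: first cell 'B' (not opp) -> no flip
Dir N: opp run (4,4) capped by B -> flip
Dir NE: first cell 'B' (not opp) -> no flip
Dir W: first cell '.' (not opp) -> no flip
Dir E: opp run (5,5) (5,6) (5,7), next=edge -> no flip
Dir SW: first cell '.' (not opp) -> no flip
Dir S: first cell '.' (not opp) -> no flip
Dir SE: opp run (6,5), next='.' -> no flip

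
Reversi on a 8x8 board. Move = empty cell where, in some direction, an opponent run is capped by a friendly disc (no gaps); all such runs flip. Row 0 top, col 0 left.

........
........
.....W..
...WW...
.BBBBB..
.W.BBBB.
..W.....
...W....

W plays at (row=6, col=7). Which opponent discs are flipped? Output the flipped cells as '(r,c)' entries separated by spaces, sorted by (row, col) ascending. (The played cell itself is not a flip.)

Answer: (4,5) (5,6)

Derivation:
Dir NW: opp run (5,6) (4,5) capped by W -> flip
Dir N: first cell '.' (not opp) -> no flip
Dir NE: edge -> no flip
Dir W: first cell '.' (not opp) -> no flip
Dir E: edge -> no flip
Dir SW: first cell '.' (not opp) -> no flip
Dir S: first cell '.' (not opp) -> no flip
Dir SE: edge -> no flip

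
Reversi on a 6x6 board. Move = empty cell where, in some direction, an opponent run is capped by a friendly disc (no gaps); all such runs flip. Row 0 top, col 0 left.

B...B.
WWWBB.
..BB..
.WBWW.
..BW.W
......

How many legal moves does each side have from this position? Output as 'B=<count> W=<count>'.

Answer: B=10 W=7

Derivation:
-- B to move --
(0,1): flips 1 -> legal
(0,2): flips 1 -> legal
(0,3): no bracket -> illegal
(2,0): flips 2 -> legal
(2,1): no bracket -> illegal
(2,4): flips 1 -> legal
(2,5): no bracket -> illegal
(3,0): flips 1 -> legal
(3,5): flips 2 -> legal
(4,0): flips 1 -> legal
(4,1): no bracket -> illegal
(4,4): flips 2 -> legal
(5,2): no bracket -> illegal
(5,3): flips 2 -> legal
(5,4): flips 1 -> legal
(5,5): no bracket -> illegal
B mobility = 10
-- W to move --
(0,1): no bracket -> illegal
(0,2): no bracket -> illegal
(0,3): flips 2 -> legal
(0,5): no bracket -> illegal
(1,5): flips 2 -> legal
(2,1): flips 1 -> legal
(2,4): no bracket -> illegal
(2,5): no bracket -> illegal
(4,1): flips 1 -> legal
(5,1): flips 1 -> legal
(5,2): flips 3 -> legal
(5,3): flips 1 -> legal
W mobility = 7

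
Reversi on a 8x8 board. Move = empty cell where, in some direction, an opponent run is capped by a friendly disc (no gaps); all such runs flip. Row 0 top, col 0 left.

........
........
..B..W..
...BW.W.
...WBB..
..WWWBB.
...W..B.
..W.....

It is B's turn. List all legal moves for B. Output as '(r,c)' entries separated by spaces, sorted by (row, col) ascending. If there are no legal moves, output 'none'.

Answer: (2,3) (2,4) (2,7) (3,5) (4,2) (5,1) (6,2) (6,4) (7,3)

Derivation:
(1,4): no bracket -> illegal
(1,5): no bracket -> illegal
(1,6): no bracket -> illegal
(2,3): flips 1 -> legal
(2,4): flips 1 -> legal
(2,6): no bracket -> illegal
(2,7): flips 1 -> legal
(3,2): no bracket -> illegal
(3,5): flips 1 -> legal
(3,7): no bracket -> illegal
(4,1): no bracket -> illegal
(4,2): flips 1 -> legal
(4,6): no bracket -> illegal
(4,7): no bracket -> illegal
(5,1): flips 3 -> legal
(6,1): no bracket -> illegal
(6,2): flips 1 -> legal
(6,4): flips 1 -> legal
(6,5): no bracket -> illegal
(7,1): no bracket -> illegal
(7,3): flips 3 -> legal
(7,4): no bracket -> illegal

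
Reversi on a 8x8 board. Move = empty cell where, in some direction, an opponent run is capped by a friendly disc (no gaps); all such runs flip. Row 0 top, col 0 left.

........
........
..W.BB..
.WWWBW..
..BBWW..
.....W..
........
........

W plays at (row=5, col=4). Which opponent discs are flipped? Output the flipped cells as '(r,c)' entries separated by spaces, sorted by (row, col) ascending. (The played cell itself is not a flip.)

Dir NW: opp run (4,3) capped by W -> flip
Dir N: first cell 'W' (not opp) -> no flip
Dir NE: first cell 'W' (not opp) -> no flip
Dir W: first cell '.' (not opp) -> no flip
Dir E: first cell 'W' (not opp) -> no flip
Dir SW: first cell '.' (not opp) -> no flip
Dir S: first cell '.' (not opp) -> no flip
Dir SE: first cell '.' (not opp) -> no flip

Answer: (4,3)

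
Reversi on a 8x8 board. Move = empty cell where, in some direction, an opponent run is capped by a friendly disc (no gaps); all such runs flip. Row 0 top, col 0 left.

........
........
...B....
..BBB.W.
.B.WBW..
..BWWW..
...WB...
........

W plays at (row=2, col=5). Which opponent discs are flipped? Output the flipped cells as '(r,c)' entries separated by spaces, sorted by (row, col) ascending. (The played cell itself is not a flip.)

Answer: (3,4)

Derivation:
Dir NW: first cell '.' (not opp) -> no flip
Dir N: first cell '.' (not opp) -> no flip
Dir NE: first cell '.' (not opp) -> no flip
Dir W: first cell '.' (not opp) -> no flip
Dir E: first cell '.' (not opp) -> no flip
Dir SW: opp run (3,4) capped by W -> flip
Dir S: first cell '.' (not opp) -> no flip
Dir SE: first cell 'W' (not opp) -> no flip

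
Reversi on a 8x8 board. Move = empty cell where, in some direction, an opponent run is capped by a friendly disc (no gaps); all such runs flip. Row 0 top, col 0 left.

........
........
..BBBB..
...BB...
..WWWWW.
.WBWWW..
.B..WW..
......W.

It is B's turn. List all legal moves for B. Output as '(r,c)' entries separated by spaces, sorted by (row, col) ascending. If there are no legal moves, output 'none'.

Answer: (3,2) (4,1) (5,0) (5,6) (6,0) (6,3) (6,6) (7,4)

Derivation:
(3,1): no bracket -> illegal
(3,2): flips 1 -> legal
(3,5): no bracket -> illegal
(3,6): no bracket -> illegal
(3,7): no bracket -> illegal
(4,0): no bracket -> illegal
(4,1): flips 1 -> legal
(4,7): no bracket -> illegal
(5,0): flips 1 -> legal
(5,6): flips 4 -> legal
(5,7): no bracket -> illegal
(6,0): flips 2 -> legal
(6,2): no bracket -> illegal
(6,3): flips 2 -> legal
(6,6): flips 2 -> legal
(6,7): no bracket -> illegal
(7,3): no bracket -> illegal
(7,4): flips 3 -> legal
(7,5): no bracket -> illegal
(7,7): no bracket -> illegal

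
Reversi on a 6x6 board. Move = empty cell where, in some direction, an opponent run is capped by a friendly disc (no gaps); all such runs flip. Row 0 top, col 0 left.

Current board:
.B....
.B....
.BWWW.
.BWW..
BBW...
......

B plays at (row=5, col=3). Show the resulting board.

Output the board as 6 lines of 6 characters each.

Place B at (5,3); scan 8 dirs for brackets.
Dir NW: opp run (4,2) capped by B -> flip
Dir N: first cell '.' (not opp) -> no flip
Dir NE: first cell '.' (not opp) -> no flip
Dir W: first cell '.' (not opp) -> no flip
Dir E: first cell '.' (not opp) -> no flip
Dir SW: edge -> no flip
Dir S: edge -> no flip
Dir SE: edge -> no flip
All flips: (4,2)

Answer: .B....
.B....
.BWWW.
.BWW..
BBB...
...B..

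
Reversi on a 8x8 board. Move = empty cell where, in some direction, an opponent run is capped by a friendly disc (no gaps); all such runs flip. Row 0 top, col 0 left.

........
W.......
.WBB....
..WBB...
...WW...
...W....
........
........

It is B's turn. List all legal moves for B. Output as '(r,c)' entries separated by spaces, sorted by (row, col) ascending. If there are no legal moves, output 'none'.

Answer: (2,0) (3,1) (4,1) (4,2) (5,2) (5,4) (5,5) (6,3)

Derivation:
(0,0): no bracket -> illegal
(0,1): no bracket -> illegal
(1,1): no bracket -> illegal
(1,2): no bracket -> illegal
(2,0): flips 1 -> legal
(3,0): no bracket -> illegal
(3,1): flips 1 -> legal
(3,5): no bracket -> illegal
(4,1): flips 1 -> legal
(4,2): flips 1 -> legal
(4,5): no bracket -> illegal
(5,2): flips 1 -> legal
(5,4): flips 1 -> legal
(5,5): flips 1 -> legal
(6,2): no bracket -> illegal
(6,3): flips 2 -> legal
(6,4): no bracket -> illegal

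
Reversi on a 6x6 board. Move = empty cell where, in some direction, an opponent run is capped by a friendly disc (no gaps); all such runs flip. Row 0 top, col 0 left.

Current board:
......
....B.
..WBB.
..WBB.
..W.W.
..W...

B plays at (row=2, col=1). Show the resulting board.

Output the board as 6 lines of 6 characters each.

Answer: ......
....B.
.BBBB.
..WBB.
..W.W.
..W...

Derivation:
Place B at (2,1); scan 8 dirs for brackets.
Dir NW: first cell '.' (not opp) -> no flip
Dir N: first cell '.' (not opp) -> no flip
Dir NE: first cell '.' (not opp) -> no flip
Dir W: first cell '.' (not opp) -> no flip
Dir E: opp run (2,2) capped by B -> flip
Dir SW: first cell '.' (not opp) -> no flip
Dir S: first cell '.' (not opp) -> no flip
Dir SE: opp run (3,2), next='.' -> no flip
All flips: (2,2)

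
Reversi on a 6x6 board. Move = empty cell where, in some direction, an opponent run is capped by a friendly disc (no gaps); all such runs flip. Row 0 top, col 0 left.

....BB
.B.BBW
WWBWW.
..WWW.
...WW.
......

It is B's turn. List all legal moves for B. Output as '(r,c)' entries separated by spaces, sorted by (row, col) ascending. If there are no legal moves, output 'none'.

Answer: (2,5) (3,1) (3,5) (4,1) (4,2) (5,3) (5,4) (5,5)

Derivation:
(1,0): no bracket -> illegal
(1,2): no bracket -> illegal
(2,5): flips 3 -> legal
(3,0): no bracket -> illegal
(3,1): flips 1 -> legal
(3,5): flips 1 -> legal
(4,1): flips 2 -> legal
(4,2): flips 1 -> legal
(4,5): no bracket -> illegal
(5,2): no bracket -> illegal
(5,3): flips 3 -> legal
(5,4): flips 3 -> legal
(5,5): flips 2 -> legal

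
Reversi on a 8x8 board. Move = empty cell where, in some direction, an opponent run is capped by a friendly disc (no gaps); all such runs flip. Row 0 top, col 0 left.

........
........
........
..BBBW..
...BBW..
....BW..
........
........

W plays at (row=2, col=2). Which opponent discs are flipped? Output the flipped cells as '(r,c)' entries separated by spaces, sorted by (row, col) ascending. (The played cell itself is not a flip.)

Answer: (3,3) (4,4)

Derivation:
Dir NW: first cell '.' (not opp) -> no flip
Dir N: first cell '.' (not opp) -> no flip
Dir NE: first cell '.' (not opp) -> no flip
Dir W: first cell '.' (not opp) -> no flip
Dir E: first cell '.' (not opp) -> no flip
Dir SW: first cell '.' (not opp) -> no flip
Dir S: opp run (3,2), next='.' -> no flip
Dir SE: opp run (3,3) (4,4) capped by W -> flip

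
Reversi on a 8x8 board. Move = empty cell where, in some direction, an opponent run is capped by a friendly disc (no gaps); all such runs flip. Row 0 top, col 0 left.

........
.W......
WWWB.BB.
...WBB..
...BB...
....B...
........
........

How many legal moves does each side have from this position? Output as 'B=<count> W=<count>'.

-- B to move --
(0,0): flips 3 -> legal
(0,1): no bracket -> illegal
(0,2): no bracket -> illegal
(1,0): no bracket -> illegal
(1,2): no bracket -> illegal
(1,3): no bracket -> illegal
(2,4): no bracket -> illegal
(3,0): no bracket -> illegal
(3,1): no bracket -> illegal
(3,2): flips 1 -> legal
(4,2): no bracket -> illegal
B mobility = 2
-- W to move --
(1,2): no bracket -> illegal
(1,3): flips 1 -> legal
(1,4): no bracket -> illegal
(1,5): no bracket -> illegal
(1,6): no bracket -> illegal
(1,7): no bracket -> illegal
(2,4): flips 1 -> legal
(2,7): no bracket -> illegal
(3,2): no bracket -> illegal
(3,6): flips 2 -> legal
(3,7): no bracket -> illegal
(4,2): no bracket -> illegal
(4,5): no bracket -> illegal
(4,6): no bracket -> illegal
(5,2): no bracket -> illegal
(5,3): flips 1 -> legal
(5,5): flips 1 -> legal
(6,3): no bracket -> illegal
(6,4): no bracket -> illegal
(6,5): no bracket -> illegal
W mobility = 5

Answer: B=2 W=5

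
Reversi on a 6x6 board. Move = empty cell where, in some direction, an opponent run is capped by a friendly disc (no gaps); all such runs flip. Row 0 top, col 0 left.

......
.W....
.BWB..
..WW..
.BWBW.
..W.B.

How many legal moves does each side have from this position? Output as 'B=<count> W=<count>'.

Answer: B=3 W=11

Derivation:
-- B to move --
(0,0): no bracket -> illegal
(0,1): flips 1 -> legal
(0,2): no bracket -> illegal
(1,0): no bracket -> illegal
(1,2): no bracket -> illegal
(1,3): no bracket -> illegal
(2,0): no bracket -> illegal
(2,4): no bracket -> illegal
(3,1): no bracket -> illegal
(3,4): flips 1 -> legal
(3,5): no bracket -> illegal
(4,5): flips 1 -> legal
(5,1): no bracket -> illegal
(5,3): no bracket -> illegal
(5,5): no bracket -> illegal
B mobility = 3
-- W to move --
(1,0): flips 1 -> legal
(1,2): no bracket -> illegal
(1,3): flips 1 -> legal
(1,4): flips 1 -> legal
(2,0): flips 1 -> legal
(2,4): flips 1 -> legal
(3,0): flips 1 -> legal
(3,1): flips 1 -> legal
(3,4): flips 1 -> legal
(4,0): flips 1 -> legal
(4,5): no bracket -> illegal
(5,0): flips 1 -> legal
(5,1): no bracket -> illegal
(5,3): flips 1 -> legal
(5,5): no bracket -> illegal
W mobility = 11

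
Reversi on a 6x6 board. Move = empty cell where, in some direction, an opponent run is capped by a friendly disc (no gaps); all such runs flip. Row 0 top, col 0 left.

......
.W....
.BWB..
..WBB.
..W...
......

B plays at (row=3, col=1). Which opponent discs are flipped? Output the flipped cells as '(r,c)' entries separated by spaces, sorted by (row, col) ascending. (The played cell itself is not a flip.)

Dir NW: first cell '.' (not opp) -> no flip
Dir N: first cell 'B' (not opp) -> no flip
Dir NE: opp run (2,2), next='.' -> no flip
Dir W: first cell '.' (not opp) -> no flip
Dir E: opp run (3,2) capped by B -> flip
Dir SW: first cell '.' (not opp) -> no flip
Dir S: first cell '.' (not opp) -> no flip
Dir SE: opp run (4,2), next='.' -> no flip

Answer: (3,2)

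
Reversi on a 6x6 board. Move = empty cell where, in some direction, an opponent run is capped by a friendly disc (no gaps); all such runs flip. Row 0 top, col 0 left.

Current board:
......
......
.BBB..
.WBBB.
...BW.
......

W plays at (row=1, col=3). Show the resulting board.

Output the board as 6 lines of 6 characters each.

Answer: ......
...W..
.BWB..
.WBBB.
...BW.
......

Derivation:
Place W at (1,3); scan 8 dirs for brackets.
Dir NW: first cell '.' (not opp) -> no flip
Dir N: first cell '.' (not opp) -> no flip
Dir NE: first cell '.' (not opp) -> no flip
Dir W: first cell '.' (not opp) -> no flip
Dir E: first cell '.' (not opp) -> no flip
Dir SW: opp run (2,2) capped by W -> flip
Dir S: opp run (2,3) (3,3) (4,3), next='.' -> no flip
Dir SE: first cell '.' (not opp) -> no flip
All flips: (2,2)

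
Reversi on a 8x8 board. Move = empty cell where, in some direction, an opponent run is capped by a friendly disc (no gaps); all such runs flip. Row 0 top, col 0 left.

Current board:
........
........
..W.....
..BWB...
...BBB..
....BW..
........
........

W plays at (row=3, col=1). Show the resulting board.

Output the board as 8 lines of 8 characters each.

Place W at (3,1); scan 8 dirs for brackets.
Dir NW: first cell '.' (not opp) -> no flip
Dir N: first cell '.' (not opp) -> no flip
Dir NE: first cell 'W' (not opp) -> no flip
Dir W: first cell '.' (not opp) -> no flip
Dir E: opp run (3,2) capped by W -> flip
Dir SW: first cell '.' (not opp) -> no flip
Dir S: first cell '.' (not opp) -> no flip
Dir SE: first cell '.' (not opp) -> no flip
All flips: (3,2)

Answer: ........
........
..W.....
.WWWB...
...BBB..
....BW..
........
........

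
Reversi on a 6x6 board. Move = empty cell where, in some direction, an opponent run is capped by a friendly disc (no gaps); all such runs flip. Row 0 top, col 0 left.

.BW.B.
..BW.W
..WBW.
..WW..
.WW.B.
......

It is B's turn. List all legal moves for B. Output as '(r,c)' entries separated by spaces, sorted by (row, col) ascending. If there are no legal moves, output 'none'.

Answer: (0,3) (1,1) (1,4) (2,1) (2,5) (3,1) (4,3) (5,0) (5,2)

Derivation:
(0,3): flips 2 -> legal
(0,5): no bracket -> illegal
(1,1): flips 2 -> legal
(1,4): flips 1 -> legal
(2,1): flips 1 -> legal
(2,5): flips 1 -> legal
(3,0): no bracket -> illegal
(3,1): flips 2 -> legal
(3,4): no bracket -> illegal
(3,5): no bracket -> illegal
(4,0): no bracket -> illegal
(4,3): flips 1 -> legal
(5,0): flips 2 -> legal
(5,1): no bracket -> illegal
(5,2): flips 3 -> legal
(5,3): no bracket -> illegal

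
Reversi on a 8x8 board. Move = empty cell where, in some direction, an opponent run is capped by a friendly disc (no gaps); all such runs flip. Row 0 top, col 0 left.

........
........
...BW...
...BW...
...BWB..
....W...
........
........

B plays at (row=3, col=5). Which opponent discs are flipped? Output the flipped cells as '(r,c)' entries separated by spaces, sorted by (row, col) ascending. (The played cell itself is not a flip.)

Answer: (3,4)

Derivation:
Dir NW: opp run (2,4), next='.' -> no flip
Dir N: first cell '.' (not opp) -> no flip
Dir NE: first cell '.' (not opp) -> no flip
Dir W: opp run (3,4) capped by B -> flip
Dir E: first cell '.' (not opp) -> no flip
Dir SW: opp run (4,4), next='.' -> no flip
Dir S: first cell 'B' (not opp) -> no flip
Dir SE: first cell '.' (not opp) -> no flip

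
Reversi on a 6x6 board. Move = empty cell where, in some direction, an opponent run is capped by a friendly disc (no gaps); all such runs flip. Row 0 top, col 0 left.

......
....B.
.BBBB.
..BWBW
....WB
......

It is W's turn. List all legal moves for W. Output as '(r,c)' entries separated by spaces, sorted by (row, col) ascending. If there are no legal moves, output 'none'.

Answer: (0,4) (1,1) (1,3) (1,5) (3,1) (5,5)

Derivation:
(0,3): no bracket -> illegal
(0,4): flips 3 -> legal
(0,5): no bracket -> illegal
(1,0): no bracket -> illegal
(1,1): flips 1 -> legal
(1,2): no bracket -> illegal
(1,3): flips 2 -> legal
(1,5): flips 1 -> legal
(2,0): no bracket -> illegal
(2,5): no bracket -> illegal
(3,0): no bracket -> illegal
(3,1): flips 1 -> legal
(4,1): no bracket -> illegal
(4,2): no bracket -> illegal
(4,3): no bracket -> illegal
(5,4): no bracket -> illegal
(5,5): flips 1 -> legal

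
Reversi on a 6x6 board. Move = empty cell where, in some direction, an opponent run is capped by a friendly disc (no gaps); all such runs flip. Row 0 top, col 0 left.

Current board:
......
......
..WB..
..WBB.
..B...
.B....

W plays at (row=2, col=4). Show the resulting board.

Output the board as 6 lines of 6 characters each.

Place W at (2,4); scan 8 dirs for brackets.
Dir NW: first cell '.' (not opp) -> no flip
Dir N: first cell '.' (not opp) -> no flip
Dir NE: first cell '.' (not opp) -> no flip
Dir W: opp run (2,3) capped by W -> flip
Dir E: first cell '.' (not opp) -> no flip
Dir SW: opp run (3,3) (4,2) (5,1), next=edge -> no flip
Dir S: opp run (3,4), next='.' -> no flip
Dir SE: first cell '.' (not opp) -> no flip
All flips: (2,3)

Answer: ......
......
..WWW.
..WBB.
..B...
.B....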